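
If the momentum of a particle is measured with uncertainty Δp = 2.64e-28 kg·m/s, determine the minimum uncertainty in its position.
199.730 nm

Using the Heisenberg uncertainty principle:
ΔxΔp ≥ ℏ/2

The minimum uncertainty in position is:
Δx_min = ℏ/(2Δp)
Δx_min = (1.055e-34 J·s) / (2 × 2.640e-28 kg·m/s)
Δx_min = 1.997e-07 m = 199.730 nm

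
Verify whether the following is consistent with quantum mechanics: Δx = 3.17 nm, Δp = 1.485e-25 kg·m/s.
Yes, it satisfies the uncertainty principle.

Calculate the product ΔxΔp:
ΔxΔp = (3.170e-09 m) × (1.485e-25 kg·m/s)
ΔxΔp = 4.707e-34 J·s

Compare to the minimum allowed value ℏ/2:
ℏ/2 = 5.273e-35 J·s

Since ΔxΔp = 4.707e-34 J·s ≥ 5.273e-35 J·s = ℏ/2,
the measurement satisfies the uncertainty principle.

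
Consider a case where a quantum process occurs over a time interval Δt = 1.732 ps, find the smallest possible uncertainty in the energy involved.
190.015 μeV

Using the energy-time uncertainty principle:
ΔEΔt ≥ ℏ/2

The minimum uncertainty in energy is:
ΔE_min = ℏ/(2Δt)
ΔE_min = (1.055e-34 J·s) / (2 × 1.732e-12 s)
ΔE_min = 3.044e-23 J = 190.015 μeV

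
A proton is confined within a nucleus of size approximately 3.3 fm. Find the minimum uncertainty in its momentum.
1.598 × 10^-20 kg·m/s

Using the Heisenberg uncertainty principle:
ΔxΔp ≥ ℏ/2

With Δx ≈ L = 3.300e-15 m (the confinement size):
Δp_min = ℏ/(2Δx)
Δp_min = (1.055e-34 J·s) / (2 × 3.300e-15 m)
Δp_min = 1.598e-20 kg·m/s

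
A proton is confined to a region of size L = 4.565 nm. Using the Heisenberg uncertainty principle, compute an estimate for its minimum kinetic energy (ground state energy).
248.927 neV

Using the uncertainty principle to estimate ground state energy:

1. The position uncertainty is approximately the confinement size:
   Δx ≈ L = 4.565e-09 m

2. From ΔxΔp ≥ ℏ/2, the minimum momentum uncertainty is:
   Δp ≈ ℏ/(2L) = 1.155e-26 kg·m/s

3. The kinetic energy is approximately:
   KE ≈ (Δp)²/(2m) = (1.155e-26)²/(2 × 1.673e-27 kg)
   KE ≈ 3.988e-26 J = 248.927 neV

This is an order-of-magnitude estimate of the ground state energy.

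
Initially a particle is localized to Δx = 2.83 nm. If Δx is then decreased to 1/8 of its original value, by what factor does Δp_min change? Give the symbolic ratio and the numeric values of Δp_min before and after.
Original Δp_min = 1.863 × 10^-26 kg·m/s; new Δp'_min = 1.491 × 10^-25 kg·m/s; ratio Δp'_min/Δp_min = 8.

From the uncertainty principle ΔxΔp ≥ ℏ/2, the minimum momentum uncertainty is Δp_min = ℏ/(2Δx).

Original (Δx = 2.83 nm = 2.830e-09 m):
Δp_min = (1.055e-34 J·s)/(2 × 2.830e-09 m) = 1.863e-26 kg·m/s

When Δx → (1/8)Δx:
Δp'_min = ℏ/(2 × (1/8)Δx) = 8 × ℏ/(2Δx) = 8 × Δp_min
Δp'_min = 8 × 1.863e-26 kg·m/s = 1.491e-25 kg·m/s

Since Δp_min ∝ 1/Δx, when Δx is decreased to 1/8 of its original value, Δp_min increases to 8 times its original value.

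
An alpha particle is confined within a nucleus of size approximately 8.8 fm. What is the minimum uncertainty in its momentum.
5.992 × 10^-21 kg·m/s

Using the Heisenberg uncertainty principle:
ΔxΔp ≥ ℏ/2

With Δx ≈ L = 8.800e-15 m (the confinement size):
Δp_min = ℏ/(2Δx)
Δp_min = (1.055e-34 J·s) / (2 × 8.800e-15 m)
Δp_min = 5.992e-21 kg·m/s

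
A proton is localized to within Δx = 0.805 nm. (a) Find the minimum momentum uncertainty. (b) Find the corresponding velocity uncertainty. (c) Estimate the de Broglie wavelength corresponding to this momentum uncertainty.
(a) Δp_min = 6.550 × 10^-26 kg·m/s
(b) Δv_min = 39.161 m/s
(c) λ_dB = 10.116 nm

Step-by-step:

(a) From the uncertainty principle:
Δp_min = ℏ/(2Δx) = (1.055e-34 J·s)/(2 × 8.050e-10 m) = 6.550e-26 kg·m/s

(b) The velocity uncertainty:
Δv = Δp/m = (6.550e-26 kg·m/s)/(1.673e-27 kg) = 3.916e+01 m/s = 39.161 m/s

(c) The de Broglie wavelength for this momentum:
λ = h/p = (6.626e-34 J·s)/(6.550e-26 kg·m/s) = 1.012e-08 m = 10.116 nm

Note: The de Broglie wavelength is comparable to the localization size, as expected from wave-particle duality.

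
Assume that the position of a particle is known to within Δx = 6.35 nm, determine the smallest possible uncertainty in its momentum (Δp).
8.304 × 10^-27 kg·m/s

Using the Heisenberg uncertainty principle:
ΔxΔp ≥ ℏ/2

The minimum uncertainty in momentum is:
Δp_min = ℏ/(2Δx)
Δp_min = (1.055e-34 J·s) / (2 × 6.350e-09 m)
Δp_min = 8.304e-27 kg·m/s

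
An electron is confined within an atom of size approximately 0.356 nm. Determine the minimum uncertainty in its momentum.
1.481 × 10^-25 kg·m/s

Using the Heisenberg uncertainty principle:
ΔxΔp ≥ ℏ/2

With Δx ≈ L = 3.560e-10 m (the confinement size):
Δp_min = ℏ/(2Δx)
Δp_min = (1.055e-34 J·s) / (2 × 3.560e-10 m)
Δp_min = 1.481e-25 kg·m/s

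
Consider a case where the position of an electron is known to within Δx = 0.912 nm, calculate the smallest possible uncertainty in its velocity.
63.469 km/s

Using the Heisenberg uncertainty principle and Δp = mΔv:
ΔxΔp ≥ ℏ/2
Δx(mΔv) ≥ ℏ/2

The minimum uncertainty in velocity is:
Δv_min = ℏ/(2mΔx)
Δv_min = (1.055e-34 J·s) / (2 × 9.109e-31 kg × 9.120e-10 m)
Δv_min = 6.347e+04 m/s = 63.469 km/s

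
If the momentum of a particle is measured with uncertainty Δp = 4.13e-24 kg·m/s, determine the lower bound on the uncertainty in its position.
12.767 pm

Using the Heisenberg uncertainty principle:
ΔxΔp ≥ ℏ/2

The minimum uncertainty in position is:
Δx_min = ℏ/(2Δp)
Δx_min = (1.055e-34 J·s) / (2 × 4.130e-24 kg·m/s)
Δx_min = 1.277e-11 m = 12.767 pm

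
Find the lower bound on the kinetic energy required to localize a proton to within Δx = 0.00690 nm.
108.957 meV

Localizing a particle requires giving it sufficient momentum uncertainty:

1. From uncertainty principle: Δp ≥ ℏ/(2Δx)
   Δp_min = (1.055e-34 J·s) / (2 × 6.900e-12 m)
   Δp_min = 7.642e-24 kg·m/s

2. This momentum uncertainty corresponds to kinetic energy:
   KE ≈ (Δp)²/(2m) = (7.642e-24)²/(2 × 1.673e-27 kg)
   KE = 1.746e-20 J = 108.957 meV

Tighter localization requires more energy.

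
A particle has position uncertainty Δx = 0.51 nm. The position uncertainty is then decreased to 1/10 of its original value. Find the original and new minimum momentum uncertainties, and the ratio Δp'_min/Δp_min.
Original Δp_min = 1.034 × 10^-25 kg·m/s; new Δp'_min = 1.034 × 10^-24 kg·m/s; ratio Δp'_min/Δp_min = 10.

From the uncertainty principle ΔxΔp ≥ ℏ/2, the minimum momentum uncertainty is Δp_min = ℏ/(2Δx).

Original (Δx = 0.51 nm = 5.100e-10 m):
Δp_min = (1.055e-34 J·s)/(2 × 5.100e-10 m) = 1.034e-25 kg·m/s

When Δx → (1/10)Δx:
Δp'_min = ℏ/(2 × (1/10)Δx) = 10 × ℏ/(2Δx) = 10 × Δp_min
Δp'_min = 10 × 1.034e-25 kg·m/s = 1.034e-24 kg·m/s

Since Δp_min ∝ 1/Δx, when Δx is decreased to 1/10 of its original value, Δp_min increases to 10 times its original value.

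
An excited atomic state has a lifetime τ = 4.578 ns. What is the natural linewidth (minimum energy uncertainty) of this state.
71.889 neV

Using the energy-time uncertainty principle:
ΔEΔt ≥ ℏ/2

The lifetime τ represents the time uncertainty Δt.
The natural linewidth (minimum energy uncertainty) is:

ΔE = ℏ/(2τ)
ΔE = (1.055e-34 J·s) / (2 × 4.578e-09 s)
ΔE = 1.152e-26 J = 71.889 neV

This natural linewidth limits the precision of spectroscopic measurements.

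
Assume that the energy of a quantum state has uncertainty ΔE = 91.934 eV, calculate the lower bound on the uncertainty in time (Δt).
3.580 as

Using the energy-time uncertainty principle:
ΔEΔt ≥ ℏ/2

The minimum uncertainty in time is:
Δt_min = ℏ/(2ΔE)
Δt_min = (1.055e-34 J·s) / (2 × 1.473e-17 J)
Δt_min = 3.580e-18 s = 3.580 as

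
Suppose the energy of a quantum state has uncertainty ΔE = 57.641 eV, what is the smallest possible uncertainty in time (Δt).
5.710 as

Using the energy-time uncertainty principle:
ΔEΔt ≥ ℏ/2

The minimum uncertainty in time is:
Δt_min = ℏ/(2ΔE)
Δt_min = (1.055e-34 J·s) / (2 × 9.235e-18 J)
Δt_min = 5.710e-18 s = 5.710 as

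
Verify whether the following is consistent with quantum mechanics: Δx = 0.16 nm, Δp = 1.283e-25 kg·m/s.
No, it violates the uncertainty principle (impossible measurement).

Calculate the product ΔxΔp:
ΔxΔp = (1.600e-10 m) × (1.283e-25 kg·m/s)
ΔxΔp = 2.053e-35 J·s

Compare to the minimum allowed value ℏ/2:
ℏ/2 = 5.273e-35 J·s

Since ΔxΔp = 2.053e-35 J·s < 5.273e-35 J·s = ℏ/2,
the measurement violates the uncertainty principle.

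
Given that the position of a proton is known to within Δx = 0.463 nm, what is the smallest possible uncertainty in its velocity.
68.088 m/s

Using the Heisenberg uncertainty principle and Δp = mΔv:
ΔxΔp ≥ ℏ/2
Δx(mΔv) ≥ ℏ/2

The minimum uncertainty in velocity is:
Δv_min = ℏ/(2mΔx)
Δv_min = (1.055e-34 J·s) / (2 × 1.673e-27 kg × 4.630e-10 m)
Δv_min = 6.809e+01 m/s = 68.088 m/s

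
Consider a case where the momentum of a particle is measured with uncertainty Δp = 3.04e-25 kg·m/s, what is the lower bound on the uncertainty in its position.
173.449 pm

Using the Heisenberg uncertainty principle:
ΔxΔp ≥ ℏ/2

The minimum uncertainty in position is:
Δx_min = ℏ/(2Δp)
Δx_min = (1.055e-34 J·s) / (2 × 3.040e-25 kg·m/s)
Δx_min = 1.734e-10 m = 173.449 pm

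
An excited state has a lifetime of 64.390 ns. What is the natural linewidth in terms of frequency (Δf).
1.236 MHz

Using the energy-time uncertainty principle and E = hf:
ΔEΔt ≥ ℏ/2
hΔf·Δt ≥ ℏ/2

The minimum frequency uncertainty is:
Δf = ℏ/(2hτ) = 1/(4πτ)
Δf = 1/(4π × 6.439e-08 s)
Δf = 1.236e+06 Hz = 1.236 MHz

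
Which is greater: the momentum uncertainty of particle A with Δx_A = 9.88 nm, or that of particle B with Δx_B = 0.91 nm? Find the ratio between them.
Particle B has the larger minimum momentum uncertainty, by a factor of 10.86.

For each particle, the minimum momentum uncertainty is Δp_min = ℏ/(2Δx):

Particle A: Δp_A = ℏ/(2×9.880e-09 m) = 5.337e-27 kg·m/s
Particle B: Δp_B = ℏ/(2×9.100e-10 m) = 5.794e-26 kg·m/s

Ratio: Δp_B/Δp_A = 10.86

Since Δp_min ∝ 1/Δx, the particle with smaller position uncertainty (B) has larger momentum uncertainty.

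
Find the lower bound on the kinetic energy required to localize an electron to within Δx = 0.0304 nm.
10.307 eV

Localizing a particle requires giving it sufficient momentum uncertainty:

1. From uncertainty principle: Δp ≥ ℏ/(2Δx)
   Δp_min = (1.055e-34 J·s) / (2 × 3.040e-11 m)
   Δp_min = 1.734e-24 kg·m/s

2. This momentum uncertainty corresponds to kinetic energy:
   KE ≈ (Δp)²/(2m) = (1.734e-24)²/(2 × 9.109e-31 kg)
   KE = 1.651e-18 J = 10.307 eV

Tighter localization requires more energy.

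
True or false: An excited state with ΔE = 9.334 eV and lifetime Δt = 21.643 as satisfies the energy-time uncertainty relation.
No, it violates the uncertainty relation.

Calculate the product ΔEΔt:
ΔE = 9.334 eV = 1.495e-18 J
ΔEΔt = (1.495e-18 J) × (2.164e-17 s)
ΔEΔt = 3.237e-35 J·s

Compare to the minimum allowed value ℏ/2:
ℏ/2 = 5.273e-35 J·s

Since ΔEΔt = 3.237e-35 J·s < 5.273e-35 J·s = ℏ/2,
this violates the uncertainty relation.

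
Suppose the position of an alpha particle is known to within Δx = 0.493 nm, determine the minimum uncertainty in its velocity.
16.096 m/s

Using the Heisenberg uncertainty principle and Δp = mΔv:
ΔxΔp ≥ ℏ/2
Δx(mΔv) ≥ ℏ/2

The minimum uncertainty in velocity is:
Δv_min = ℏ/(2mΔx)
Δv_min = (1.055e-34 J·s) / (2 × 6.645e-27 kg × 4.930e-10 m)
Δv_min = 1.610e+01 m/s = 16.096 m/s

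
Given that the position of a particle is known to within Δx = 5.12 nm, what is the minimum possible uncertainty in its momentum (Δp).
1.030 × 10^-26 kg·m/s

Using the Heisenberg uncertainty principle:
ΔxΔp ≥ ℏ/2

The minimum uncertainty in momentum is:
Δp_min = ℏ/(2Δx)
Δp_min = (1.055e-34 J·s) / (2 × 5.120e-09 m)
Δp_min = 1.030e-26 kg·m/s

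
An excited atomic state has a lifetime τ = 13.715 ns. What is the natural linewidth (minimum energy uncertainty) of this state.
23.996 neV

Using the energy-time uncertainty principle:
ΔEΔt ≥ ℏ/2

The lifetime τ represents the time uncertainty Δt.
The natural linewidth (minimum energy uncertainty) is:

ΔE = ℏ/(2τ)
ΔE = (1.055e-34 J·s) / (2 × 1.371e-08 s)
ΔE = 3.845e-27 J = 23.996 neV

This natural linewidth limits the precision of spectroscopic measurements.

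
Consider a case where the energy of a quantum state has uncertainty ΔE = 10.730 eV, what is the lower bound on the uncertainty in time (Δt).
30.672 as

Using the energy-time uncertainty principle:
ΔEΔt ≥ ℏ/2

The minimum uncertainty in time is:
Δt_min = ℏ/(2ΔE)
Δt_min = (1.055e-34 J·s) / (2 × 1.719e-18 J)
Δt_min = 3.067e-17 s = 30.672 as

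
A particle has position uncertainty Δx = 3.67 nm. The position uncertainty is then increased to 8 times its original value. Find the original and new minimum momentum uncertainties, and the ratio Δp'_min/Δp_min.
Original Δp_min = 1.437 × 10^-26 kg·m/s; new Δp'_min = 1.796 × 10^-27 kg·m/s; ratio Δp'_min/Δp_min = 1/8.

From the uncertainty principle ΔxΔp ≥ ℏ/2, the minimum momentum uncertainty is Δp_min = ℏ/(2Δx).

Original (Δx = 3.67 nm = 3.670e-09 m):
Δp_min = (1.055e-34 J·s)/(2 × 3.670e-09 m) = 1.437e-26 kg·m/s

When Δx → 8Δx:
Δp'_min = ℏ/(2 × 8Δx) = (1/8) × ℏ/(2Δx) = (1/8) × Δp_min
Δp'_min = 1/8 × 1.437e-26 kg·m/s = 1.796e-27 kg·m/s

Since Δp_min ∝ 1/Δx, when Δx is increased to 8 times its original value, Δp_min decreases to 1/8 of its original value.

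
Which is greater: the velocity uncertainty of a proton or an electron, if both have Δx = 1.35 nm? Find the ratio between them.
The electron has the larger minimum velocity uncertainty, by a ratio of 1836.2.

For both particles, Δp_min = ℏ/(2Δx) = 3.906e-26 kg·m/s (same for both).

The velocity uncertainty is Δv = Δp/m:
- proton: Δv = 3.906e-26 / 1.673e-27 = 2.335e+01 m/s = 23.351 m/s
- electron: Δv = 3.906e-26 / 9.109e-31 = 4.288e+04 m/s = 42.877 km/s

Ratio: 4.288e+04 / 2.335e+01 = 1836.2

The lighter particle has larger velocity uncertainty because Δv ∝ 1/m.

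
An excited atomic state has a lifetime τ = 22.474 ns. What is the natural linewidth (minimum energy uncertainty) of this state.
14.644 neV

Using the energy-time uncertainty principle:
ΔEΔt ≥ ℏ/2

The lifetime τ represents the time uncertainty Δt.
The natural linewidth (minimum energy uncertainty) is:

ΔE = ℏ/(2τ)
ΔE = (1.055e-34 J·s) / (2 × 2.247e-08 s)
ΔE = 2.346e-27 J = 14.644 neV

This natural linewidth limits the precision of spectroscopic measurements.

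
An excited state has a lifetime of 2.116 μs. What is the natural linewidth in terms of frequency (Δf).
37.608 kHz

Using the energy-time uncertainty principle and E = hf:
ΔEΔt ≥ ℏ/2
hΔf·Δt ≥ ℏ/2

The minimum frequency uncertainty is:
Δf = ℏ/(2hτ) = 1/(4πτ)
Δf = 1/(4π × 2.116e-06 s)
Δf = 3.761e+04 Hz = 37.608 kHz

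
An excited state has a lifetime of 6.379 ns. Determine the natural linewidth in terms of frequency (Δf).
12.475 MHz

Using the energy-time uncertainty principle and E = hf:
ΔEΔt ≥ ℏ/2
hΔf·Δt ≥ ℏ/2

The minimum frequency uncertainty is:
Δf = ℏ/(2hτ) = 1/(4πτ)
Δf = 1/(4π × 6.379e-09 s)
Δf = 1.247e+07 Hz = 12.475 MHz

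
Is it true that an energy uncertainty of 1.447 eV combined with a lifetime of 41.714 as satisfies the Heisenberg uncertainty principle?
No, it violates the uncertainty relation.

Calculate the product ΔEΔt:
ΔE = 1.447 eV = 2.318e-19 J
ΔEΔt = (2.318e-19 J) × (4.171e-17 s)
ΔEΔt = 9.671e-36 J·s

Compare to the minimum allowed value ℏ/2:
ℏ/2 = 5.273e-35 J·s

Since ΔEΔt = 9.671e-36 J·s < 5.273e-35 J·s = ℏ/2,
this violates the uncertainty relation.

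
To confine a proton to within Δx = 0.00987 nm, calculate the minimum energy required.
53.250 meV

Localizing a particle requires giving it sufficient momentum uncertainty:

1. From uncertainty principle: Δp ≥ ℏ/(2Δx)
   Δp_min = (1.055e-34 J·s) / (2 × 9.870e-12 m)
   Δp_min = 5.342e-24 kg·m/s

2. This momentum uncertainty corresponds to kinetic energy:
   KE ≈ (Δp)²/(2m) = (5.342e-24)²/(2 × 1.673e-27 kg)
   KE = 8.532e-21 J = 53.250 meV

Tighter localization requires more energy.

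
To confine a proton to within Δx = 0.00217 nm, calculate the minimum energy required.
1.102 eV

Localizing a particle requires giving it sufficient momentum uncertainty:

1. From uncertainty principle: Δp ≥ ℏ/(2Δx)
   Δp_min = (1.055e-34 J·s) / (2 × 2.170e-12 m)
   Δp_min = 2.430e-23 kg·m/s

2. This momentum uncertainty corresponds to kinetic energy:
   KE ≈ (Δp)²/(2m) = (2.430e-23)²/(2 × 1.673e-27 kg)
   KE = 1.765e-19 J = 1.102 eV

Tighter localization requires more energy.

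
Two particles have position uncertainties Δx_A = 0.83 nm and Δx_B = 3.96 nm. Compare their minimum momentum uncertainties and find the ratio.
Particle A has the larger minimum momentum uncertainty, by a factor of 4.77.

For each particle, the minimum momentum uncertainty is Δp_min = ℏ/(2Δx):

Particle A: Δp_A = ℏ/(2×8.300e-10 m) = 6.353e-26 kg·m/s
Particle B: Δp_B = ℏ/(2×3.960e-09 m) = 1.332e-26 kg·m/s

Ratio: Δp_A/Δp_B = 4.77

Since Δp_min ∝ 1/Δx, the particle with smaller position uncertainty (A) has larger momentum uncertainty.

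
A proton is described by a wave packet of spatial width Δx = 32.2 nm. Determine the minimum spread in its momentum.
1.638 × 10^-27 kg·m/s

For a wave packet, the spatial width Δx and momentum spread Δp are related by the uncertainty principle:
ΔxΔp ≥ ℏ/2

The minimum momentum spread is:
Δp_min = ℏ/(2Δx)
Δp_min = (1.055e-34 J·s) / (2 × 3.220e-08 m)
Δp_min = 1.638e-27 kg·m/s

A wave packet cannot have both a well-defined position and well-defined momentum.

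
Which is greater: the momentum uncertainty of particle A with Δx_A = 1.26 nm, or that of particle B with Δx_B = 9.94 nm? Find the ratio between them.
Particle A has the larger minimum momentum uncertainty, by a factor of 7.89.

For each particle, the minimum momentum uncertainty is Δp_min = ℏ/(2Δx):

Particle A: Δp_A = ℏ/(2×1.260e-09 m) = 4.185e-26 kg·m/s
Particle B: Δp_B = ℏ/(2×9.940e-09 m) = 5.305e-27 kg·m/s

Ratio: Δp_A/Δp_B = 7.89

Since Δp_min ∝ 1/Δx, the particle with smaller position uncertainty (A) has larger momentum uncertainty.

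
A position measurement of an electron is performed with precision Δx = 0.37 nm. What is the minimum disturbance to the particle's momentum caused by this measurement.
1.425 × 10^-25 kg·m/s

The uncertainty principle implies that measuring position disturbs momentum:
ΔxΔp ≥ ℏ/2

When we measure position with precision Δx, we necessarily introduce a momentum uncertainty:
Δp ≥ ℏ/(2Δx)
Δp_min = (1.055e-34 J·s) / (2 × 3.700e-10 m)
Δp_min = 1.425e-25 kg·m/s

The more precisely we measure position, the greater the momentum disturbance.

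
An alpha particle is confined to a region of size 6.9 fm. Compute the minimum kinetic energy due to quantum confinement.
27.427 keV

Using the uncertainty principle:

1. Position uncertainty: Δx ≈ 6.900e-15 m
2. Minimum momentum uncertainty: Δp = ℏ/(2Δx) = 7.642e-21 kg·m/s
3. Minimum kinetic energy:
   KE = (Δp)²/(2m) = (7.642e-21)²/(2 × 6.645e-27 kg)
   KE = 4.394e-15 J = 27.427 keV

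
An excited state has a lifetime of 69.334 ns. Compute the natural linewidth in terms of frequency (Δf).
1.148 MHz

Using the energy-time uncertainty principle and E = hf:
ΔEΔt ≥ ℏ/2
hΔf·Δt ≥ ℏ/2

The minimum frequency uncertainty is:
Δf = ℏ/(2hτ) = 1/(4πτ)
Δf = 1/(4π × 6.933e-08 s)
Δf = 1.148e+06 Hz = 1.148 MHz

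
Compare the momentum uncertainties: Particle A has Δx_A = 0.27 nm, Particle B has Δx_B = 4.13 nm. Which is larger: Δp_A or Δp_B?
Particle A has the larger minimum momentum uncertainty, by a factor of 15.30.

For each particle, the minimum momentum uncertainty is Δp_min = ℏ/(2Δx):

Particle A: Δp_A = ℏ/(2×2.700e-10 m) = 1.953e-25 kg·m/s
Particle B: Δp_B = ℏ/(2×4.130e-09 m) = 1.277e-26 kg·m/s

Ratio: Δp_A/Δp_B = 15.30

Since Δp_min ∝ 1/Δx, the particle with smaller position uncertainty (A) has larger momentum uncertainty.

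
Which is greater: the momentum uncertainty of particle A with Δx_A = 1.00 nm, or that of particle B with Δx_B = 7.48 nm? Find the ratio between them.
Particle A has the larger minimum momentum uncertainty, by a factor of 7.48.

For each particle, the minimum momentum uncertainty is Δp_min = ℏ/(2Δx):

Particle A: Δp_A = ℏ/(2×1.000e-09 m) = 5.273e-26 kg·m/s
Particle B: Δp_B = ℏ/(2×7.480e-09 m) = 7.049e-27 kg·m/s

Ratio: Δp_A/Δp_B = 7.48

Since Δp_min ∝ 1/Δx, the particle with smaller position uncertainty (A) has larger momentum uncertainty.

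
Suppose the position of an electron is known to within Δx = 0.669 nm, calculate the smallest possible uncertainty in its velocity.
86.523 km/s

Using the Heisenberg uncertainty principle and Δp = mΔv:
ΔxΔp ≥ ℏ/2
Δx(mΔv) ≥ ℏ/2

The minimum uncertainty in velocity is:
Δv_min = ℏ/(2mΔx)
Δv_min = (1.055e-34 J·s) / (2 × 9.109e-31 kg × 6.690e-10 m)
Δv_min = 8.652e+04 m/s = 86.523 km/s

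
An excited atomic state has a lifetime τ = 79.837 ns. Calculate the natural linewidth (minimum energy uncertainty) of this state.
4.122 neV

Using the energy-time uncertainty principle:
ΔEΔt ≥ ℏ/2

The lifetime τ represents the time uncertainty Δt.
The natural linewidth (minimum energy uncertainty) is:

ΔE = ℏ/(2τ)
ΔE = (1.055e-34 J·s) / (2 × 7.984e-08 s)
ΔE = 6.605e-28 J = 4.122 neV

This natural linewidth limits the precision of spectroscopic measurements.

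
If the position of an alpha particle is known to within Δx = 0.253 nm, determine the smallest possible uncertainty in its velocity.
31.366 m/s

Using the Heisenberg uncertainty principle and Δp = mΔv:
ΔxΔp ≥ ℏ/2
Δx(mΔv) ≥ ℏ/2

The minimum uncertainty in velocity is:
Δv_min = ℏ/(2mΔx)
Δv_min = (1.055e-34 J·s) / (2 × 6.645e-27 kg × 2.530e-10 m)
Δv_min = 3.137e+01 m/s = 31.366 m/s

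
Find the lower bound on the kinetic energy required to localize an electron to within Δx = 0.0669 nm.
2.128 eV

Localizing a particle requires giving it sufficient momentum uncertainty:

1. From uncertainty principle: Δp ≥ ℏ/(2Δx)
   Δp_min = (1.055e-34 J·s) / (2 × 6.690e-11 m)
   Δp_min = 7.882e-25 kg·m/s

2. This momentum uncertainty corresponds to kinetic energy:
   KE ≈ (Δp)²/(2m) = (7.882e-25)²/(2 × 9.109e-31 kg)
   KE = 3.410e-19 J = 2.128 eV

Tighter localization requires more energy.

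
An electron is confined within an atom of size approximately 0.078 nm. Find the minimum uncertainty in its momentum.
6.760 × 10^-25 kg·m/s

Using the Heisenberg uncertainty principle:
ΔxΔp ≥ ℏ/2

With Δx ≈ L = 7.800e-11 m (the confinement size):
Δp_min = ℏ/(2Δx)
Δp_min = (1.055e-34 J·s) / (2 × 7.800e-11 m)
Δp_min = 6.760e-25 kg·m/s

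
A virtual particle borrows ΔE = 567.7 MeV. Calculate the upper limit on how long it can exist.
5.797 × 10^-25 s

Using the energy-time uncertainty principle:
ΔEΔt ≥ ℏ/2

For a virtual particle borrowing energy ΔE, the maximum lifetime is:
Δt_max = ℏ/(2ΔE)

Converting energy:
ΔE = 567.7 MeV = 9.096e-11 J

Δt_max = (1.055e-34 J·s) / (2 × 9.096e-11 J)
Δt_max = 5.797e-25 s = 5.797 × 10^-25 s

Virtual particles with higher borrowed energy exist for shorter times.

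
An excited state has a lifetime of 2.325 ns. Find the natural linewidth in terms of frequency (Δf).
34.227 MHz

Using the energy-time uncertainty principle and E = hf:
ΔEΔt ≥ ℏ/2
hΔf·Δt ≥ ℏ/2

The minimum frequency uncertainty is:
Δf = ℏ/(2hτ) = 1/(4πτ)
Δf = 1/(4π × 2.325e-09 s)
Δf = 3.423e+07 Hz = 34.227 MHz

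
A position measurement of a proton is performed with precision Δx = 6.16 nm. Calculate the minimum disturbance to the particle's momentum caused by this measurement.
8.560 × 10^-27 kg·m/s

The uncertainty principle implies that measuring position disturbs momentum:
ΔxΔp ≥ ℏ/2

When we measure position with precision Δx, we necessarily introduce a momentum uncertainty:
Δp ≥ ℏ/(2Δx)
Δp_min = (1.055e-34 J·s) / (2 × 6.160e-09 m)
Δp_min = 8.560e-27 kg·m/s

The more precisely we measure position, the greater the momentum disturbance.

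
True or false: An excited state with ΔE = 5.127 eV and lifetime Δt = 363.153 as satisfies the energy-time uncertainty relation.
Yes, it satisfies the uncertainty relation.

Calculate the product ΔEΔt:
ΔE = 5.127 eV = 8.214e-19 J
ΔEΔt = (8.214e-19 J) × (3.632e-16 s)
ΔEΔt = 2.983e-34 J·s

Compare to the minimum allowed value ℏ/2:
ℏ/2 = 5.273e-35 J·s

Since ΔEΔt = 2.983e-34 J·s ≥ 5.273e-35 J·s = ℏ/2,
this satisfies the uncertainty relation.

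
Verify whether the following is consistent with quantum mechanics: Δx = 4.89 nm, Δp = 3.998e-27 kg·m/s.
No, it violates the uncertainty principle (impossible measurement).

Calculate the product ΔxΔp:
ΔxΔp = (4.890e-09 m) × (3.998e-27 kg·m/s)
ΔxΔp = 1.955e-35 J·s

Compare to the minimum allowed value ℏ/2:
ℏ/2 = 5.273e-35 J·s

Since ΔxΔp = 1.955e-35 J·s < 5.273e-35 J·s = ℏ/2,
the measurement violates the uncertainty principle.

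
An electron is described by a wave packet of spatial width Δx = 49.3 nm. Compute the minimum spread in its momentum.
1.070 × 10^-27 kg·m/s

For a wave packet, the spatial width Δx and momentum spread Δp are related by the uncertainty principle:
ΔxΔp ≥ ℏ/2

The minimum momentum spread is:
Δp_min = ℏ/(2Δx)
Δp_min = (1.055e-34 J·s) / (2 × 4.930e-08 m)
Δp_min = 1.070e-27 kg·m/s

A wave packet cannot have both a well-defined position and well-defined momentum.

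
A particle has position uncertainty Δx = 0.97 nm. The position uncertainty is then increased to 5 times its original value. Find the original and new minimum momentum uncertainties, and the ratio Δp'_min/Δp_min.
Original Δp_min = 5.436 × 10^-26 kg·m/s; new Δp'_min = 1.087 × 10^-26 kg·m/s; ratio Δp'_min/Δp_min = 1/5.

From the uncertainty principle ΔxΔp ≥ ℏ/2, the minimum momentum uncertainty is Δp_min = ℏ/(2Δx).

Original (Δx = 0.97 nm = 9.700e-10 m):
Δp_min = (1.055e-34 J·s)/(2 × 9.700e-10 m) = 5.436e-26 kg·m/s

When Δx → 5Δx:
Δp'_min = ℏ/(2 × 5Δx) = (1/5) × ℏ/(2Δx) = (1/5) × Δp_min
Δp'_min = 1/5 × 5.436e-26 kg·m/s = 1.087e-26 kg·m/s

Since Δp_min ∝ 1/Δx, when Δx is increased to 5 times its original value, Δp_min decreases to 1/5 of its original value.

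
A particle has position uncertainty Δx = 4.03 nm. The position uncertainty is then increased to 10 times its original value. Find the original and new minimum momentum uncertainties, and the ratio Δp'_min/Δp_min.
Original Δp_min = 1.308 × 10^-26 kg·m/s; new Δp'_min = 1.308 × 10^-27 kg·m/s; ratio Δp'_min/Δp_min = 1/10.

From the uncertainty principle ΔxΔp ≥ ℏ/2, the minimum momentum uncertainty is Δp_min = ℏ/(2Δx).

Original (Δx = 4.03 nm = 4.030e-09 m):
Δp_min = (1.055e-34 J·s)/(2 × 4.030e-09 m) = 1.308e-26 kg·m/s

When Δx → 10Δx:
Δp'_min = ℏ/(2 × 10Δx) = (1/10) × ℏ/(2Δx) = (1/10) × Δp_min
Δp'_min = 1/10 × 1.308e-26 kg·m/s = 1.308e-27 kg·m/s

Since Δp_min ∝ 1/Δx, when Δx is increased to 10 times its original value, Δp_min decreases to 1/10 of its original value.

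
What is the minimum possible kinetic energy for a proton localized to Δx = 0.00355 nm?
411.621 meV

Localizing a particle requires giving it sufficient momentum uncertainty:

1. From uncertainty principle: Δp ≥ ℏ/(2Δx)
   Δp_min = (1.055e-34 J·s) / (2 × 3.550e-12 m)
   Δp_min = 1.485e-23 kg·m/s

2. This momentum uncertainty corresponds to kinetic energy:
   KE ≈ (Δp)²/(2m) = (1.485e-23)²/(2 × 1.673e-27 kg)
   KE = 6.595e-20 J = 411.621 meV

Tighter localization requires more energy.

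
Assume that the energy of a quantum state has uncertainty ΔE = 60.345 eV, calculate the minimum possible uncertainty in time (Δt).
5.454 as

Using the energy-time uncertainty principle:
ΔEΔt ≥ ℏ/2

The minimum uncertainty in time is:
Δt_min = ℏ/(2ΔE)
Δt_min = (1.055e-34 J·s) / (2 × 9.668e-18 J)
Δt_min = 5.454e-18 s = 5.454 as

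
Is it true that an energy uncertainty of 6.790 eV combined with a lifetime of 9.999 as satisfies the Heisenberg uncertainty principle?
No, it violates the uncertainty relation.

Calculate the product ΔEΔt:
ΔE = 6.790 eV = 1.088e-18 J
ΔEΔt = (1.088e-18 J) × (9.999e-18 s)
ΔEΔt = 1.088e-35 J·s

Compare to the minimum allowed value ℏ/2:
ℏ/2 = 5.273e-35 J·s

Since ΔEΔt = 1.088e-35 J·s < 5.273e-35 J·s = ℏ/2,
this violates the uncertainty relation.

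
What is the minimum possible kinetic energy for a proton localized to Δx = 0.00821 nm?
76.960 meV

Localizing a particle requires giving it sufficient momentum uncertainty:

1. From uncertainty principle: Δp ≥ ℏ/(2Δx)
   Δp_min = (1.055e-34 J·s) / (2 × 8.210e-12 m)
   Δp_min = 6.422e-24 kg·m/s

2. This momentum uncertainty corresponds to kinetic energy:
   KE ≈ (Δp)²/(2m) = (6.422e-24)²/(2 × 1.673e-27 kg)
   KE = 1.233e-20 J = 76.960 meV

Tighter localization requires more energy.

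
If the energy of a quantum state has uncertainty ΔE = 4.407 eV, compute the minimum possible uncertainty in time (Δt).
74.678 as

Using the energy-time uncertainty principle:
ΔEΔt ≥ ℏ/2

The minimum uncertainty in time is:
Δt_min = ℏ/(2ΔE)
Δt_min = (1.055e-34 J·s) / (2 × 7.061e-19 J)
Δt_min = 7.468e-17 s = 74.678 as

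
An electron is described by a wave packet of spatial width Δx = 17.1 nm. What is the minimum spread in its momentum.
3.084 × 10^-27 kg·m/s

For a wave packet, the spatial width Δx and momentum spread Δp are related by the uncertainty principle:
ΔxΔp ≥ ℏ/2

The minimum momentum spread is:
Δp_min = ℏ/(2Δx)
Δp_min = (1.055e-34 J·s) / (2 × 1.710e-08 m)
Δp_min = 3.084e-27 kg·m/s

A wave packet cannot have both a well-defined position and well-defined momentum.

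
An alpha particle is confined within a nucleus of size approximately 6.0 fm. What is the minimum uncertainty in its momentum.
8.788 × 10^-21 kg·m/s

Using the Heisenberg uncertainty principle:
ΔxΔp ≥ ℏ/2

With Δx ≈ L = 6.000e-15 m (the confinement size):
Δp_min = ℏ/(2Δx)
Δp_min = (1.055e-34 J·s) / (2 × 6.000e-15 m)
Δp_min = 8.788e-21 kg·m/s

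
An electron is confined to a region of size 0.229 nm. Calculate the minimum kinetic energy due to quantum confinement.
181.632 meV

Using the uncertainty principle:

1. Position uncertainty: Δx ≈ 2.290e-10 m
2. Minimum momentum uncertainty: Δp = ℏ/(2Δx) = 2.303e-25 kg·m/s
3. Minimum kinetic energy:
   KE = (Δp)²/(2m) = (2.303e-25)²/(2 × 9.109e-31 kg)
   KE = 2.910e-20 J = 181.632 meV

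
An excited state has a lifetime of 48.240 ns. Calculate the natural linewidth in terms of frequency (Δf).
1.650 MHz

Using the energy-time uncertainty principle and E = hf:
ΔEΔt ≥ ℏ/2
hΔf·Δt ≥ ℏ/2

The minimum frequency uncertainty is:
Δf = ℏ/(2hτ) = 1/(4πτ)
Δf = 1/(4π × 4.824e-08 s)
Δf = 1.650e+06 Hz = 1.650 MHz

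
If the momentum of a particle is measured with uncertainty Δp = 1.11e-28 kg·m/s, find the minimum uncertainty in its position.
475.032 nm

Using the Heisenberg uncertainty principle:
ΔxΔp ≥ ℏ/2

The minimum uncertainty in position is:
Δx_min = ℏ/(2Δp)
Δx_min = (1.055e-34 J·s) / (2 × 1.110e-28 kg·m/s)
Δx_min = 4.750e-07 m = 475.032 nm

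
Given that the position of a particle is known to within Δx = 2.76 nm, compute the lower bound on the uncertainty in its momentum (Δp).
1.910 × 10^-26 kg·m/s

Using the Heisenberg uncertainty principle:
ΔxΔp ≥ ℏ/2

The minimum uncertainty in momentum is:
Δp_min = ℏ/(2Δx)
Δp_min = (1.055e-34 J·s) / (2 × 2.760e-09 m)
Δp_min = 1.910e-26 kg·m/s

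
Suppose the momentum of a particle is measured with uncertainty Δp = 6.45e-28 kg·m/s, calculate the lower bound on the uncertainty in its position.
81.750 nm

Using the Heisenberg uncertainty principle:
ΔxΔp ≥ ℏ/2

The minimum uncertainty in position is:
Δx_min = ℏ/(2Δp)
Δx_min = (1.055e-34 J·s) / (2 × 6.450e-28 kg·m/s)
Δx_min = 8.175e-08 m = 81.750 nm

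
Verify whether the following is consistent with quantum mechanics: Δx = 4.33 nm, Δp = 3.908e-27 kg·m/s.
No, it violates the uncertainty principle (impossible measurement).

Calculate the product ΔxΔp:
ΔxΔp = (4.330e-09 m) × (3.908e-27 kg·m/s)
ΔxΔp = 1.692e-35 J·s

Compare to the minimum allowed value ℏ/2:
ℏ/2 = 5.273e-35 J·s

Since ΔxΔp = 1.692e-35 J·s < 5.273e-35 J·s = ℏ/2,
the measurement violates the uncertainty principle.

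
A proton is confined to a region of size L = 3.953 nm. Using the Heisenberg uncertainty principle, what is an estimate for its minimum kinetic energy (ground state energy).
331.971 neV

Using the uncertainty principle to estimate ground state energy:

1. The position uncertainty is approximately the confinement size:
   Δx ≈ L = 3.953e-09 m

2. From ΔxΔp ≥ ℏ/2, the minimum momentum uncertainty is:
   Δp ≈ ℏ/(2L) = 1.334e-26 kg·m/s

3. The kinetic energy is approximately:
   KE ≈ (Δp)²/(2m) = (1.334e-26)²/(2 × 1.673e-27 kg)
   KE ≈ 5.319e-26 J = 331.971 neV

This is an order-of-magnitude estimate of the ground state energy.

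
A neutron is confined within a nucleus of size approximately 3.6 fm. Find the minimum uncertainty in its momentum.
1.465 × 10^-20 kg·m/s

Using the Heisenberg uncertainty principle:
ΔxΔp ≥ ℏ/2

With Δx ≈ L = 3.600e-15 m (the confinement size):
Δp_min = ℏ/(2Δx)
Δp_min = (1.055e-34 J·s) / (2 × 3.600e-15 m)
Δp_min = 1.465e-20 kg·m/s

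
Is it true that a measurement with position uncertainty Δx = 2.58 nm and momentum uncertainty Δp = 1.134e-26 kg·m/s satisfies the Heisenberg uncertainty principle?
No, it violates the uncertainty principle (impossible measurement).

Calculate the product ΔxΔp:
ΔxΔp = (2.580e-09 m) × (1.134e-26 kg·m/s)
ΔxΔp = 2.926e-35 J·s

Compare to the minimum allowed value ℏ/2:
ℏ/2 = 5.273e-35 J·s

Since ΔxΔp = 2.926e-35 J·s < 5.273e-35 J·s = ℏ/2,
the measurement violates the uncertainty principle.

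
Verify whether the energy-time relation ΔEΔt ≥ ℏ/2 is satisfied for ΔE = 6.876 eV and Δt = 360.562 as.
Yes, it satisfies the uncertainty relation.

Calculate the product ΔEΔt:
ΔE = 6.876 eV = 1.102e-18 J
ΔEΔt = (1.102e-18 J) × (3.606e-16 s)
ΔEΔt = 3.972e-34 J·s

Compare to the minimum allowed value ℏ/2:
ℏ/2 = 5.273e-35 J·s

Since ΔEΔt = 3.972e-34 J·s ≥ 5.273e-35 J·s = ℏ/2,
this satisfies the uncertainty relation.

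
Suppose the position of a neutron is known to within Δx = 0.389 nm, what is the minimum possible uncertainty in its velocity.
80.928 m/s

Using the Heisenberg uncertainty principle and Δp = mΔv:
ΔxΔp ≥ ℏ/2
Δx(mΔv) ≥ ℏ/2

The minimum uncertainty in velocity is:
Δv_min = ℏ/(2mΔx)
Δv_min = (1.055e-34 J·s) / (2 × 1.675e-27 kg × 3.890e-10 m)
Δv_min = 8.093e+01 m/s = 80.928 m/s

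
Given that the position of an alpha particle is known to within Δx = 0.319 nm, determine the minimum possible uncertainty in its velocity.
24.876 m/s

Using the Heisenberg uncertainty principle and Δp = mΔv:
ΔxΔp ≥ ℏ/2
Δx(mΔv) ≥ ℏ/2

The minimum uncertainty in velocity is:
Δv_min = ℏ/(2mΔx)
Δv_min = (1.055e-34 J·s) / (2 × 6.645e-27 kg × 3.190e-10 m)
Δv_min = 2.488e+01 m/s = 24.876 m/s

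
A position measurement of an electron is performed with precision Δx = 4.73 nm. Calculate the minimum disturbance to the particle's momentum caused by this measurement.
1.115 × 10^-26 kg·m/s

The uncertainty principle implies that measuring position disturbs momentum:
ΔxΔp ≥ ℏ/2

When we measure position with precision Δx, we necessarily introduce a momentum uncertainty:
Δp ≥ ℏ/(2Δx)
Δp_min = (1.055e-34 J·s) / (2 × 4.730e-09 m)
Δp_min = 1.115e-26 kg·m/s

The more precisely we measure position, the greater the momentum disturbance.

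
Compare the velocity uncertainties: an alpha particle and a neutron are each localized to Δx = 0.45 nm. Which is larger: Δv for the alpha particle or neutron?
The neutron has the larger minimum velocity uncertainty, by a ratio of 4.0.

For both particles, Δp_min = ℏ/(2Δx) = 1.172e-25 kg·m/s (same for both).

The velocity uncertainty is Δv = Δp/m:
- alpha particle: Δv = 1.172e-25 / 6.645e-27 = 1.763e+01 m/s = 17.634 m/s
- neutron: Δv = 1.172e-25 / 1.675e-27 = 6.996e+01 m/s = 69.958 m/s

Ratio: 6.996e+01 / 1.763e+01 = 4.0

The lighter particle has larger velocity uncertainty because Δv ∝ 1/m.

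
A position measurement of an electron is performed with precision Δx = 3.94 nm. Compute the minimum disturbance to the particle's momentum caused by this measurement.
1.338 × 10^-26 kg·m/s

The uncertainty principle implies that measuring position disturbs momentum:
ΔxΔp ≥ ℏ/2

When we measure position with precision Δx, we necessarily introduce a momentum uncertainty:
Δp ≥ ℏ/(2Δx)
Δp_min = (1.055e-34 J·s) / (2 × 3.940e-09 m)
Δp_min = 1.338e-26 kg·m/s

The more precisely we measure position, the greater the momentum disturbance.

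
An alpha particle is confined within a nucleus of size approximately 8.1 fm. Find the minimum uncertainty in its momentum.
6.510 × 10^-21 kg·m/s

Using the Heisenberg uncertainty principle:
ΔxΔp ≥ ℏ/2

With Δx ≈ L = 8.100e-15 m (the confinement size):
Δp_min = ℏ/(2Δx)
Δp_min = (1.055e-34 J·s) / (2 × 8.100e-15 m)
Δp_min = 6.510e-21 kg·m/s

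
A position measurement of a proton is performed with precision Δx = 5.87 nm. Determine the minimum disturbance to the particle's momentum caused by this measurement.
8.983 × 10^-27 kg·m/s

The uncertainty principle implies that measuring position disturbs momentum:
ΔxΔp ≥ ℏ/2

When we measure position with precision Δx, we necessarily introduce a momentum uncertainty:
Δp ≥ ℏ/(2Δx)
Δp_min = (1.055e-34 J·s) / (2 × 5.870e-09 m)
Δp_min = 8.983e-27 kg·m/s

The more precisely we measure position, the greater the momentum disturbance.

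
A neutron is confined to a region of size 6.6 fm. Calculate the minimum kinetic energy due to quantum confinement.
118.924 keV

Using the uncertainty principle:

1. Position uncertainty: Δx ≈ 6.600e-15 m
2. Minimum momentum uncertainty: Δp = ℏ/(2Δx) = 7.989e-21 kg·m/s
3. Minimum kinetic energy:
   KE = (Δp)²/(2m) = (7.989e-21)²/(2 × 1.675e-27 kg)
   KE = 1.905e-14 J = 118.924 keV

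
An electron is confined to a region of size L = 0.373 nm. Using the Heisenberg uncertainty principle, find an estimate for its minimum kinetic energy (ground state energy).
68.461 meV

Using the uncertainty principle to estimate ground state energy:

1. The position uncertainty is approximately the confinement size:
   Δx ≈ L = 3.730e-10 m

2. From ΔxΔp ≥ ℏ/2, the minimum momentum uncertainty is:
   Δp ≈ ℏ/(2L) = 1.414e-25 kg·m/s

3. The kinetic energy is approximately:
   KE ≈ (Δp)²/(2m) = (1.414e-25)²/(2 × 9.109e-31 kg)
   KE ≈ 1.097e-20 J = 68.461 meV

This is an order-of-magnitude estimate of the ground state energy.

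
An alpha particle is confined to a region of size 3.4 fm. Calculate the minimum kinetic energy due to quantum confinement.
112.959 keV

Using the uncertainty principle:

1. Position uncertainty: Δx ≈ 3.400e-15 m
2. Minimum momentum uncertainty: Δp = ℏ/(2Δx) = 1.551e-20 kg·m/s
3. Minimum kinetic energy:
   KE = (Δp)²/(2m) = (1.551e-20)²/(2 × 6.645e-27 kg)
   KE = 1.810e-14 J = 112.959 keV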